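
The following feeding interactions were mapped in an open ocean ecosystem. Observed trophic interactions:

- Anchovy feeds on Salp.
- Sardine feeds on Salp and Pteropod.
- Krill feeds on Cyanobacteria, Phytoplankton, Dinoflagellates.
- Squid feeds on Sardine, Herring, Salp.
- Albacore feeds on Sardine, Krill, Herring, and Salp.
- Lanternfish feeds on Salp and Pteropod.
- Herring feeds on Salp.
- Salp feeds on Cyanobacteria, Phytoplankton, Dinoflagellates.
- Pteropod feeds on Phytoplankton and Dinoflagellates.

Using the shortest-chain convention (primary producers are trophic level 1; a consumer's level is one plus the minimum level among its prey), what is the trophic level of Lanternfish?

Trophic level 3

Cyanobacteria is a producer → level 1.
Salp eats Cyanobacteria → level 2.
Lanternfish eats Salp → level 3.
No prey of Lanternfish is below level 2, so 3 is the minimum.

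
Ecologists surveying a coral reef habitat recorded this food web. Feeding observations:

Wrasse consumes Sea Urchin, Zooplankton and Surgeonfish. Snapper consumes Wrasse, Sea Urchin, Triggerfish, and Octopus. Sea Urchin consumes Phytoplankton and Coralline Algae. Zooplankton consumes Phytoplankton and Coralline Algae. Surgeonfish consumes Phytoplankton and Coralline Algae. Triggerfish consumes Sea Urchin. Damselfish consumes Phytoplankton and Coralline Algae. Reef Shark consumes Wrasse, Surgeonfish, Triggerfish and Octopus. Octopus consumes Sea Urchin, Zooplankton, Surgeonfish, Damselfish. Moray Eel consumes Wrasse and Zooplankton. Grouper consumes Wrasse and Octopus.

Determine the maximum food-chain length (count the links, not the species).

One longest chain: Coralline Algae → Sea Urchin → Octopus → Snapper.
It has 4 species and 3 links.

3 links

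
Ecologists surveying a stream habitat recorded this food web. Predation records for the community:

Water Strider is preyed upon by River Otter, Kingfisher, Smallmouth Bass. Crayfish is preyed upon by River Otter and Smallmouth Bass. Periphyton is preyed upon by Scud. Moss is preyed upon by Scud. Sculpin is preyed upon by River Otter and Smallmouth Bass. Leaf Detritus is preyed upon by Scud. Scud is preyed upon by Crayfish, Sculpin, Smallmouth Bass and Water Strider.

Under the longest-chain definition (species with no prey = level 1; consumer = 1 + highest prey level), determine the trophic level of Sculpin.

Trophic level 3

Periphyton has no prey (basal) → level 1.
Scud eats Periphyton (level 1); other prey at levels: Moss 1, Leaf Detritus 1 → level 2.
Sculpin eats Scud → level 3.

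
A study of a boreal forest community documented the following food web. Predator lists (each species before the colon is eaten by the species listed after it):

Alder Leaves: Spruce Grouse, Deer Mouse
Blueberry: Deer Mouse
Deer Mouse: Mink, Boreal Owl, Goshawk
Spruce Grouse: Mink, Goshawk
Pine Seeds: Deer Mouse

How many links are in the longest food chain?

One longest chain: Alder Leaves → Spruce Grouse → Mink.
It has 3 species and 2 links.

2 links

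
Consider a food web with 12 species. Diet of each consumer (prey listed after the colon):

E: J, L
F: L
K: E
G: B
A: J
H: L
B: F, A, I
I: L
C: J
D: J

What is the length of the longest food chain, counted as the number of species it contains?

One longest chain: L → I → B → G.
It has 4 species and 3 links.

4 species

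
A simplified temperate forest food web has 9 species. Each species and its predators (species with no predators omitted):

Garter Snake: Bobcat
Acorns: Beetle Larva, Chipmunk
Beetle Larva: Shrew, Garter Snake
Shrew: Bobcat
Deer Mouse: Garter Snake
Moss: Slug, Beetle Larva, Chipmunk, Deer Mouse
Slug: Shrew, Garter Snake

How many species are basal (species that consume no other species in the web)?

2

Basal species (no prey listed): Acorns, Moss.
Count: 2.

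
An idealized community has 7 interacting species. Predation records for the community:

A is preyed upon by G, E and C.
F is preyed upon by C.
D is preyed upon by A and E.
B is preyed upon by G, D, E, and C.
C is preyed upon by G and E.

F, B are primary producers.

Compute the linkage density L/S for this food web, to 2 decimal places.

L/S = 1.71

There are L = 12 links among S = 7 species.
L/S = 12/7 = 1.7143 ≈ 1.71.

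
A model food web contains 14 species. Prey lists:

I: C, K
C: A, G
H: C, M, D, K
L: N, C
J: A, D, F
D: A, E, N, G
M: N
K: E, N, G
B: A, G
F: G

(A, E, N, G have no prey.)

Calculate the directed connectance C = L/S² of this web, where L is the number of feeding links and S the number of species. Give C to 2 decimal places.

C = 0.12

The web has S = 14 species and L = 24 feeding links.
C = L / S² = 24 / 196 = 0.1224 ≈ 0.12.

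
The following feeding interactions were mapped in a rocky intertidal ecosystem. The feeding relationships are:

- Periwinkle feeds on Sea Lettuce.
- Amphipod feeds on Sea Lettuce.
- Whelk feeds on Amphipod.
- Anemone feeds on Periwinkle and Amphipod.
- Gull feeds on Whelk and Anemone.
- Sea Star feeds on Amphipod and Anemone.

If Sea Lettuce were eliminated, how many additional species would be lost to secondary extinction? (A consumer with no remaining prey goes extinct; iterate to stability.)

Remove Sea Lettuce.
Round 1: Periwinkle (all prey gone), Amphipod (all prey gone) → extinct.
Round 2: Anemone (all prey gone), Whelk (all prey gone) → extinct.
Round 3: Gull (all prey gone), Sea Star (all prey gone) → extinct.
No further losses. Total secondary extinctions: 6.

6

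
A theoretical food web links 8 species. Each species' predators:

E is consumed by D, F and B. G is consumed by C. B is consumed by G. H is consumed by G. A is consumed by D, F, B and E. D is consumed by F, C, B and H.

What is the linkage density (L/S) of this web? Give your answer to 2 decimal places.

There are L = 14 links among S = 8 species.
L/S = 14/8 = 1.7500 ≈ 1.75.

L/S = 1.75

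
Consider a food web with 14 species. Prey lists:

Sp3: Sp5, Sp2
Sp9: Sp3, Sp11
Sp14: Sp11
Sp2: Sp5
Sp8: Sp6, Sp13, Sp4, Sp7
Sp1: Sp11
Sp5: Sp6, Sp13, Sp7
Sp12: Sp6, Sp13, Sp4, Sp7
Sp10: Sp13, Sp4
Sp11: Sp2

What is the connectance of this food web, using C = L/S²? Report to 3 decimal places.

The web has S = 14 species and L = 21 feeding links.
C = L / S² = 21 / 196 = 0.1071 ≈ 0.107.

C = 0.107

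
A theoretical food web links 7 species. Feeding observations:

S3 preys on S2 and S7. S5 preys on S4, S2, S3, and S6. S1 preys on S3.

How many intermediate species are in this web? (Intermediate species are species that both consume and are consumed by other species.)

Intermediate species (has both prey and predators): S3.
Count: 1.

1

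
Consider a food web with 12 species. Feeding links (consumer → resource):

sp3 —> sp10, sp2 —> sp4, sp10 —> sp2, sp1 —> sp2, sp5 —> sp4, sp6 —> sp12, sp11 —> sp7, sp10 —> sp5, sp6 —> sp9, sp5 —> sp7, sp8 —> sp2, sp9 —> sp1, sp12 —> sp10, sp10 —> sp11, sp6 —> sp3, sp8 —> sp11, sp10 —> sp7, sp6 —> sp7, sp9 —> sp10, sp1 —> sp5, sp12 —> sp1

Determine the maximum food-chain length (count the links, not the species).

One longest chain: sp4 → sp2 → sp10 → sp3 → sp6.
It has 5 species and 4 links.

4 links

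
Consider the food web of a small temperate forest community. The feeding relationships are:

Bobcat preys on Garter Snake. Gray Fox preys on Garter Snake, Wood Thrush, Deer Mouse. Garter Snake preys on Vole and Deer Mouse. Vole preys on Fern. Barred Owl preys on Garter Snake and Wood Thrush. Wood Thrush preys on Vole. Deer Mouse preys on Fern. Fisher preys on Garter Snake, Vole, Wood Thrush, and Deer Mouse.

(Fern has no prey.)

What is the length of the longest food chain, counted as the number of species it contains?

One longest chain: Fern → Deer Mouse → Garter Snake → Barred Owl.
It has 4 species and 3 links.

4 species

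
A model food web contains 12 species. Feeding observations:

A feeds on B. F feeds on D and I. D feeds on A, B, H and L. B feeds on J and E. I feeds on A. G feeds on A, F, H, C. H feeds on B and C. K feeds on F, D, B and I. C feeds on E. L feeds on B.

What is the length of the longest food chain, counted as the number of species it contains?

One longest chain: E → B → A → I → F → K.
It has 6 species and 5 links.

6 species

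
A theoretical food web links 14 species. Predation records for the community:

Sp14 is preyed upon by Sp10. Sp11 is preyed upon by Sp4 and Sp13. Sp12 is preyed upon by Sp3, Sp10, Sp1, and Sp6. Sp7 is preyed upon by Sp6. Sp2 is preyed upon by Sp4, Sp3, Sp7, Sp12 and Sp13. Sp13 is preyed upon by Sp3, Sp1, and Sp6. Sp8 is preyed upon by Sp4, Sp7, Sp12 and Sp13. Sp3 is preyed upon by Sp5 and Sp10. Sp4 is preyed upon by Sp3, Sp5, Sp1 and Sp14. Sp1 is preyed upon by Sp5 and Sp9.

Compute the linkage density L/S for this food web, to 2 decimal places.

L/S = 2.00

There are L = 28 links among S = 14 species.
L/S = 28/14 = 2.0000 ≈ 2.00.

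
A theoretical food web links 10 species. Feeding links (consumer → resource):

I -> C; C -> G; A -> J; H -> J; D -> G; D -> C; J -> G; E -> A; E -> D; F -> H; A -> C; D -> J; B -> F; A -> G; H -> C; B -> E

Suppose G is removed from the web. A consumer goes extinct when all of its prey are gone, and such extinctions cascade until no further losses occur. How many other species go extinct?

9

Remove G.
Round 1: C (all prey gone), J (all prey gone) → extinct.
Round 2: A (all prey gone), D (all prey gone), H (all prey gone), I (all prey gone) → extinct.
Round 3: E (all prey gone), F (all prey gone) → extinct.
Round 4: B (all prey gone) → extinct.
No further losses. Total secondary extinctions: 9.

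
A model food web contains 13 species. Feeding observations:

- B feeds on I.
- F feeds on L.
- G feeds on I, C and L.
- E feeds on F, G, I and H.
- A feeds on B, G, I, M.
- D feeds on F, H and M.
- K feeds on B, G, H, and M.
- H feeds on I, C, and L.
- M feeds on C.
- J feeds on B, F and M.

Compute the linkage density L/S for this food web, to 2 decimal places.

L/S = 2.08

There are L = 27 links among S = 13 species.
L/S = 27/13 = 2.0769 ≈ 2.08.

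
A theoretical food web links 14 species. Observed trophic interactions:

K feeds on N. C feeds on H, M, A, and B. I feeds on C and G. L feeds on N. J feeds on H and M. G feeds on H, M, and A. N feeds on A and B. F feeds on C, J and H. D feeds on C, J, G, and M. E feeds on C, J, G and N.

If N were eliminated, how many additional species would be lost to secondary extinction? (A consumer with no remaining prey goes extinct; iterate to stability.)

2

Remove N.
Round 1: L (all prey gone), K (all prey gone) → extinct.
No further losses. Total secondary extinctions: 2.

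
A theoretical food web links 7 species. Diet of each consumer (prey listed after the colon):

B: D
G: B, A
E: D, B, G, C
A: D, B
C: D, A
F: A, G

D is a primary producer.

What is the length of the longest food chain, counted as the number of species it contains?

One longest chain: D → B → A → G → F.
It has 5 species and 4 links.

5 species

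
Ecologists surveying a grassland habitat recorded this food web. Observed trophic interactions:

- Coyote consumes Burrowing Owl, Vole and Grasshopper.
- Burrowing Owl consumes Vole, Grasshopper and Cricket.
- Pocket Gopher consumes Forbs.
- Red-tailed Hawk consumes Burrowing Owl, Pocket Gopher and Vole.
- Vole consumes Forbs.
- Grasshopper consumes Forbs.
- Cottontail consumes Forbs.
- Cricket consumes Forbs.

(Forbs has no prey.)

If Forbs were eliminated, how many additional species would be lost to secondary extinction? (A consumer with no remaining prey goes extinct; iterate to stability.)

8

Remove Forbs.
Round 1: Grasshopper (all prey gone), Cottontail (all prey gone), Cricket (all prey gone), Vole (all prey gone), Pocket Gopher (all prey gone) → extinct.
Round 2: Burrowing Owl (all prey gone) → extinct.
Round 3: Red-tailed Hawk (all prey gone), Coyote (all prey gone) → extinct.
No further losses. Total secondary extinctions: 8.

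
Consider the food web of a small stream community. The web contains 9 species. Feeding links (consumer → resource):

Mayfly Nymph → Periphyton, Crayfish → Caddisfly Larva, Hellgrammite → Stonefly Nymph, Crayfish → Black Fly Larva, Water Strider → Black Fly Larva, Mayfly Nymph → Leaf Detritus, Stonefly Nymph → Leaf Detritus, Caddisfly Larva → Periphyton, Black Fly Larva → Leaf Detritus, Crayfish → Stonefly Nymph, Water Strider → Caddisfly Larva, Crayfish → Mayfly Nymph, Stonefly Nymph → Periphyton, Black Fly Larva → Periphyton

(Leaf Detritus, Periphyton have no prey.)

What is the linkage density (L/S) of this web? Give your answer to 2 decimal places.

There are L = 14 links among S = 9 species.
L/S = 14/9 = 1.5556 ≈ 1.56.

L/S = 1.56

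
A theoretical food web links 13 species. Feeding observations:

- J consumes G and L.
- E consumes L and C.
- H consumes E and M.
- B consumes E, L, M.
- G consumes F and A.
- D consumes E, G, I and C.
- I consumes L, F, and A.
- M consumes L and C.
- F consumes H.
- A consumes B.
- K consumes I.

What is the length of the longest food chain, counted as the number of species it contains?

6 species

One longest chain: L → E → B → A → G → J.
It has 6 species and 5 links.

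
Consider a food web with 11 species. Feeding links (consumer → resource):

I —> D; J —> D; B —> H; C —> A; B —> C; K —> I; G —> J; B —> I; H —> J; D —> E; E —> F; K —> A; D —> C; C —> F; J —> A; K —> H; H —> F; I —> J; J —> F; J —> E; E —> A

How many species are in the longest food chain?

6 species

One longest chain: F → E → D → J → I → B.
It has 6 species and 5 links.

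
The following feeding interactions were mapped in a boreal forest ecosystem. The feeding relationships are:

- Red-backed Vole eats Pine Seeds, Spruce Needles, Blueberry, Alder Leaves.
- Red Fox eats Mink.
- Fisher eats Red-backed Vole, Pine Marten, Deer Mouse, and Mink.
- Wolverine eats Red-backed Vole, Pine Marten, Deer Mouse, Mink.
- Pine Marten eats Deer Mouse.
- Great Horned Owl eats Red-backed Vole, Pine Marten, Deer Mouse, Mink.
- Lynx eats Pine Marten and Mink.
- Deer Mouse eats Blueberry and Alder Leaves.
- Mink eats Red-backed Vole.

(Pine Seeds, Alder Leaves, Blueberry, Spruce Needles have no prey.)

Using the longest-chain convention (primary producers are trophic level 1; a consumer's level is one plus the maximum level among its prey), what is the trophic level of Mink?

Pine Seeds is a producer → level 1.
Red-backed Vole eats Pine Seeds (level 1); other prey at levels: Alder Leaves 1, Blueberry 1, Spruce Needles 1 → level 2.
Mink eats Red-backed Vole → level 3.

Trophic level 3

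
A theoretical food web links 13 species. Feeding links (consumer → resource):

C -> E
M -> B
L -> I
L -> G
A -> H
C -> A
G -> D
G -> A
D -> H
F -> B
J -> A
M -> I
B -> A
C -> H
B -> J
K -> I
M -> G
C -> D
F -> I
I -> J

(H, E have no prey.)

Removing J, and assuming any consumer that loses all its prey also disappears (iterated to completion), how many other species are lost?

Remove J.
Round 1: I (all prey gone) → extinct.
Round 2: K (all prey gone) → extinct.
No further losses. Total secondary extinctions: 2.

2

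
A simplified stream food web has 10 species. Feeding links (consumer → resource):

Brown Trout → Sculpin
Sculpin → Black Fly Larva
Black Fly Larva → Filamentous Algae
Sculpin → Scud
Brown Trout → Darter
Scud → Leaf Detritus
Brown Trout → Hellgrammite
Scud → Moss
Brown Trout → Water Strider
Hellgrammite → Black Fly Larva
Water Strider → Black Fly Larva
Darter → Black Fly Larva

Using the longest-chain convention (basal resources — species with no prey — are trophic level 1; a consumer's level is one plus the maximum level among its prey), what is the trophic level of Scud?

Leaf Detritus has no prey (basal) → level 1.
Scud eats Leaf Detritus (level 1); other prey at levels: Moss 1 → level 2.

Trophic level 2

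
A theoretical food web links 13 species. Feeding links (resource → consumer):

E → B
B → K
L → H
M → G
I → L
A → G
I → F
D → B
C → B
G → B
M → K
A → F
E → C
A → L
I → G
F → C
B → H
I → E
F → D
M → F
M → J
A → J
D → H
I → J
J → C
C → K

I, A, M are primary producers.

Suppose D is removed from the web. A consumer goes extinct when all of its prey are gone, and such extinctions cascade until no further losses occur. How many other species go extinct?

0

Remove D.
Every predator of it retains at least one other prey: B still has G, E, C; H still has L, B.
No consumer loses all prey, so no secondary extinctions occur.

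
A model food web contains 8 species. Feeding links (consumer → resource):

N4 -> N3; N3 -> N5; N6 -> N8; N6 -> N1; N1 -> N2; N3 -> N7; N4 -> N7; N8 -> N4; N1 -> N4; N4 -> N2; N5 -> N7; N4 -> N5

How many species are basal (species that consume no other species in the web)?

2

Basal species (no prey listed): N7, N2.
Count: 2.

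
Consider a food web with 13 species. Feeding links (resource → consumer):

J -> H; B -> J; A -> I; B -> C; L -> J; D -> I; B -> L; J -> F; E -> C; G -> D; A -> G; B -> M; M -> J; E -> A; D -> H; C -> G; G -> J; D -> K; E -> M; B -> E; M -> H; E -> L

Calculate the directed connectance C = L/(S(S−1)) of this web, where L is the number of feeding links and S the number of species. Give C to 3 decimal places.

C = 0.141

The web has S = 13 species and L = 22 feeding links.
C = L / (S(S−1)) = 22 / 156 = 0.1410 ≈ 0.141.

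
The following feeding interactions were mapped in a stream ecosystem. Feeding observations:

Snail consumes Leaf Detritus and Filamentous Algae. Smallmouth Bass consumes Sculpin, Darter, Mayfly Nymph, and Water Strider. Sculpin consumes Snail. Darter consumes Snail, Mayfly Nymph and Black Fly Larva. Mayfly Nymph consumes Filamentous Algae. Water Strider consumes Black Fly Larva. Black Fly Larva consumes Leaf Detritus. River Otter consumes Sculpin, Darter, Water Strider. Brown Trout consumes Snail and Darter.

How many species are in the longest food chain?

One longest chain: Leaf Detritus → Black Fly Larva → Darter → Smallmouth Bass.
It has 4 species and 3 links.

4 species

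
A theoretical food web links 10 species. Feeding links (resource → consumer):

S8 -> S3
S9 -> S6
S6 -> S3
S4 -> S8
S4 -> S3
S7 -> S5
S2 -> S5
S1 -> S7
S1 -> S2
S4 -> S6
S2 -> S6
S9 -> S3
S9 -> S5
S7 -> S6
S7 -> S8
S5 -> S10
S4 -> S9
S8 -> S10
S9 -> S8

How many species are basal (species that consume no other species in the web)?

Basal species (no prey listed): S1, S4.
Count: 2.

2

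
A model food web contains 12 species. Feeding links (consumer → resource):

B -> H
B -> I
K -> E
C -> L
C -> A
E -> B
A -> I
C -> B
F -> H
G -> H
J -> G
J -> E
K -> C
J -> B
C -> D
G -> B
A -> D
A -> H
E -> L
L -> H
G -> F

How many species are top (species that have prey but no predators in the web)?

2

Top species (has prey, but nothing eats it): K, J.
Count: 2.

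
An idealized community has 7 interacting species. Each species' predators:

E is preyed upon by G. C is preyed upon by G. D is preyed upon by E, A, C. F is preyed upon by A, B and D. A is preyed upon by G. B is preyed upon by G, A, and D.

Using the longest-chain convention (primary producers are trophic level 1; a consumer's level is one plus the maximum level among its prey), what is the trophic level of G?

Trophic level 5

F is a producer → level 1.
B eats F → level 2.
D eats B (level 2); other prey at levels: F 1 → level 3.
C eats D → level 4.
G eats C (level 4); other prey at levels: B 2, E 4, A 4 → level 5.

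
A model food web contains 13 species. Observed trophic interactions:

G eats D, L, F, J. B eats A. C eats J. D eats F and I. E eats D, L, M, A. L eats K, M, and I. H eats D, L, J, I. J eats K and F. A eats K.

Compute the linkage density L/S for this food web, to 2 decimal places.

There are L = 22 links among S = 13 species.
L/S = 22/13 = 1.6923 ≈ 1.69.

L/S = 1.69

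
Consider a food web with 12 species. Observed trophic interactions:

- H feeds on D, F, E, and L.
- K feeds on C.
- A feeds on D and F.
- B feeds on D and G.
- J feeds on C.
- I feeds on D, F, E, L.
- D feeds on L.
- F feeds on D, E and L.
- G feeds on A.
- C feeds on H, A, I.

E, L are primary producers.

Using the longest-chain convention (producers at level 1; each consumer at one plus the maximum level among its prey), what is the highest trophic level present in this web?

Producers (level 1): E, L.
L → D → F → H → C → K gives K level 6.
No species has a prey at level 6, so no species reaches level 7.

6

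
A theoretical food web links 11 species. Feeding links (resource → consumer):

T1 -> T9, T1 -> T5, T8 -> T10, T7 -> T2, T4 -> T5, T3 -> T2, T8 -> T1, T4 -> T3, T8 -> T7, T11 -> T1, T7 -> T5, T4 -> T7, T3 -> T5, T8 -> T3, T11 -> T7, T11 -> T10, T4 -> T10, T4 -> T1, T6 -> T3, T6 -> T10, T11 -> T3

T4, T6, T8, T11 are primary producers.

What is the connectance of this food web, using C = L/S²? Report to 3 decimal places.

C = 0.174

The web has S = 11 species and L = 21 feeding links.
C = L / S² = 21 / 121 = 0.1736 ≈ 0.174.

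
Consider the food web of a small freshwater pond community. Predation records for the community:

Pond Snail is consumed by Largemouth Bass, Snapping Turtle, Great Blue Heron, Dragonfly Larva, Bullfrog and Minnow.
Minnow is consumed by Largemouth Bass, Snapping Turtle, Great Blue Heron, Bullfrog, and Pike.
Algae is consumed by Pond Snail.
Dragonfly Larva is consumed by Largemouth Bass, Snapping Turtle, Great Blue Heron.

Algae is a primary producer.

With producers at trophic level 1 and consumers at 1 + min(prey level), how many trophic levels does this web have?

4

Producers (level 1): Algae.
Following each consumer down to its lowest-level prey: Algae → Pond Snail → Minnow → Pike (levels 1 through 4).
All prey of Pike (Minnow 3) are at level 3 or above, so Pike is at level 1 + 3 = 4.
Every consumer has at least one prey at level 3 or below, so none exceeds level 4.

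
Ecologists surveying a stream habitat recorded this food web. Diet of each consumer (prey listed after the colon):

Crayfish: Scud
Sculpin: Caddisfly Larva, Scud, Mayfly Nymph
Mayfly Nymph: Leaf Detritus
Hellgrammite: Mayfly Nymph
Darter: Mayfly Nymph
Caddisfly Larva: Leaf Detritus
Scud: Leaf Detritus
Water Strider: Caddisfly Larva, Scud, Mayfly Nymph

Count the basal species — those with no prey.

1

Basal species (no prey listed): Leaf Detritus.
Count: 1.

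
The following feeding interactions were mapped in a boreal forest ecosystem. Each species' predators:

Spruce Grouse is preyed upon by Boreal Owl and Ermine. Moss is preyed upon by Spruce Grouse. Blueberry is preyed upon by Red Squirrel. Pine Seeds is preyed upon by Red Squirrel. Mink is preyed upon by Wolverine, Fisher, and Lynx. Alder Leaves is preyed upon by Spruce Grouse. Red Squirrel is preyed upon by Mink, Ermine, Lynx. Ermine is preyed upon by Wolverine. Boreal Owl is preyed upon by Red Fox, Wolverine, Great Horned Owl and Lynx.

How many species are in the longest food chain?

One longest chain: Moss → Spruce Grouse → Boreal Owl → Red Fox.
It has 4 species and 3 links.

4 species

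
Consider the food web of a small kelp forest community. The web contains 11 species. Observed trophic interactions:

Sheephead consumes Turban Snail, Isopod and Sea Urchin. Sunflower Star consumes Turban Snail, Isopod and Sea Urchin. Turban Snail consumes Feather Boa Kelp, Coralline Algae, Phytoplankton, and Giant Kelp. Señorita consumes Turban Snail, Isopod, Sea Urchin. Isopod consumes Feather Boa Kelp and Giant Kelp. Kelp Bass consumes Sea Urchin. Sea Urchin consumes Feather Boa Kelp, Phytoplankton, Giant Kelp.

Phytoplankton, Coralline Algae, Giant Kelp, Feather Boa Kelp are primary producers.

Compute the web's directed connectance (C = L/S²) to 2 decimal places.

The web has S = 11 species and L = 19 feeding links.
C = L / S² = 19 / 121 = 0.1570 ≈ 0.16.

C = 0.16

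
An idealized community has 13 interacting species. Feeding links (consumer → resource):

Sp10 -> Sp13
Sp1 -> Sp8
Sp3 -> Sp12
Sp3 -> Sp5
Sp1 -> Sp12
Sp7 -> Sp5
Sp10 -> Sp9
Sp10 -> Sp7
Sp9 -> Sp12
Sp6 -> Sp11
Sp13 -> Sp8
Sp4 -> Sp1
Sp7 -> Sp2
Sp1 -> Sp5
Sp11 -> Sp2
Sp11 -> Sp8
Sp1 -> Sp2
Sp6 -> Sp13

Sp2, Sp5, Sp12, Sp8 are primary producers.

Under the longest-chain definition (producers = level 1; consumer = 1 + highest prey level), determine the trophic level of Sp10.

Trophic level 3

Sp2 is a producer → level 1.
Sp7 eats Sp2 (level 1); other prey at levels: Sp5 1 → level 2.
Sp10 eats Sp7 (level 2); other prey at levels: Sp13 2, Sp9 2 → level 3.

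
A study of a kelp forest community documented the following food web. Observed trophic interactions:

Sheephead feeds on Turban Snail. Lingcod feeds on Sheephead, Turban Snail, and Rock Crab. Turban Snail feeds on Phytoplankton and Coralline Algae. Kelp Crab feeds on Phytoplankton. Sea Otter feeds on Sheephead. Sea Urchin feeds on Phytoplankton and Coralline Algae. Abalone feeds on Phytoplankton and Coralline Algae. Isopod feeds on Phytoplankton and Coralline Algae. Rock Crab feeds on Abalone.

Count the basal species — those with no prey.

Basal species (no prey listed): Phytoplankton, Coralline Algae.
Count: 2.

2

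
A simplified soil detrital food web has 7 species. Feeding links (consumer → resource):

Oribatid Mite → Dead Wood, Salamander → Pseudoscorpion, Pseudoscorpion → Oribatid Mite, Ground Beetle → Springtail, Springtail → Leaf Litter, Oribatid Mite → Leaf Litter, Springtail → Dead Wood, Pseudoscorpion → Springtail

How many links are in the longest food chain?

3 links

One longest chain: Dead Wood → Oribatid Mite → Pseudoscorpion → Salamander.
It has 4 species and 3 links.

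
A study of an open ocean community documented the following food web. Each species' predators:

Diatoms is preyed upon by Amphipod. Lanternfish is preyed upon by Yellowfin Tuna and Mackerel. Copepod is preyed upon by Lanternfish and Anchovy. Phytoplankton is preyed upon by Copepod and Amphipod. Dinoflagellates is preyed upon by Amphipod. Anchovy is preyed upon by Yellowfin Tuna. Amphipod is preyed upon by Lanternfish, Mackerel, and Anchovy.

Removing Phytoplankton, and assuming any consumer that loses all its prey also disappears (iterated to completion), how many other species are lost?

Remove Phytoplankton.
Round 1: Copepod (all prey gone) → extinct.
No further losses. Total secondary extinctions: 1.

1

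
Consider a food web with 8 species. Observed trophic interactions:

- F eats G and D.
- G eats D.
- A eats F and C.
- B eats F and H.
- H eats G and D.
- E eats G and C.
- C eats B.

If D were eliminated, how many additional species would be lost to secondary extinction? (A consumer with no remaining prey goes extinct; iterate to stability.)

Remove D.
Round 1: G (all prey gone) → extinct.
Round 2: H (all prey gone), F (all prey gone) → extinct.
Round 3: B (all prey gone) → extinct.
Round 4: C (all prey gone) → extinct.
Round 5: A (all prey gone), E (all prey gone) → extinct.
No further losses. Total secondary extinctions: 7.

7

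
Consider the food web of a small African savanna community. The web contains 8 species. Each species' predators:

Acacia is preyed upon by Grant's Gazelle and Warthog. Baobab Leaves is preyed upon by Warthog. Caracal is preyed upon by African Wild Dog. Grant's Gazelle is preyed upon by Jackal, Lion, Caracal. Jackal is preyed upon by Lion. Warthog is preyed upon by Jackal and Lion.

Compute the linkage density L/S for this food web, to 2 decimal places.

There are L = 10 links among S = 8 species.
L/S = 10/8 = 1.2500 ≈ 1.25.

L/S = 1.25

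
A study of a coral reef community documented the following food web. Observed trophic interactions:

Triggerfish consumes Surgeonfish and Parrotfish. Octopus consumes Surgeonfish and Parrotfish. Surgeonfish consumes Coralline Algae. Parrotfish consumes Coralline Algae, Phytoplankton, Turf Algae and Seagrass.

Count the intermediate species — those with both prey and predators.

2

Intermediate species (has both prey and predators): Parrotfish, Surgeonfish.
Count: 2.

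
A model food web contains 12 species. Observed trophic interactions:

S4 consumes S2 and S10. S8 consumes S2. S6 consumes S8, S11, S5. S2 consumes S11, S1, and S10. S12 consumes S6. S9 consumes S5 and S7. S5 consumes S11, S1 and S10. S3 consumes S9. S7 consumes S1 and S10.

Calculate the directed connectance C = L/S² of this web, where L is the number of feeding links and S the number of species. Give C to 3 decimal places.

C = 0.125

The web has S = 12 species and L = 18 feeding links.
C = L / S² = 18 / 144 = 0.1250 ≈ 0.125.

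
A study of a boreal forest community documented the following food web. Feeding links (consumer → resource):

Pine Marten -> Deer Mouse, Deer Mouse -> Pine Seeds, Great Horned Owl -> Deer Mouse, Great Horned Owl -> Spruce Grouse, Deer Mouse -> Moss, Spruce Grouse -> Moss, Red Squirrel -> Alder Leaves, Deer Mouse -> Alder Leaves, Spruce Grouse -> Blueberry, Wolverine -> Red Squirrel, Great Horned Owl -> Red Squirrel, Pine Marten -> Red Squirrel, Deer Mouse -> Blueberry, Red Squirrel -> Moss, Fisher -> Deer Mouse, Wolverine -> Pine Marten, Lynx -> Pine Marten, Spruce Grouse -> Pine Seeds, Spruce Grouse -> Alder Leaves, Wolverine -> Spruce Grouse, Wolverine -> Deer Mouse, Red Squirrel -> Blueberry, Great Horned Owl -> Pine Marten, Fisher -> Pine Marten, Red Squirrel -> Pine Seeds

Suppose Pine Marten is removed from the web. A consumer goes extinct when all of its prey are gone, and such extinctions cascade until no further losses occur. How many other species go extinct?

1

Remove Pine Marten.
Round 1: Lynx (all prey gone) → extinct.
No further losses. Total secondary extinctions: 1.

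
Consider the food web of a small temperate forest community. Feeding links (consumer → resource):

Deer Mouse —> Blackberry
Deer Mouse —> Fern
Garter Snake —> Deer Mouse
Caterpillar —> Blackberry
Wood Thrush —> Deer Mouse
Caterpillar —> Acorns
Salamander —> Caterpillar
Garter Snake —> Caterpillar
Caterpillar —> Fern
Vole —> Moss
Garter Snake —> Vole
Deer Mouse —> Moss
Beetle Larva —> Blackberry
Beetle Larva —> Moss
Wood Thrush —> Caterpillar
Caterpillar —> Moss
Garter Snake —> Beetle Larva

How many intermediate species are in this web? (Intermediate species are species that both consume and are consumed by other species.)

Intermediate species (has both prey and predators): Deer Mouse, Caterpillar, Vole, Beetle Larva.
Count: 4.

4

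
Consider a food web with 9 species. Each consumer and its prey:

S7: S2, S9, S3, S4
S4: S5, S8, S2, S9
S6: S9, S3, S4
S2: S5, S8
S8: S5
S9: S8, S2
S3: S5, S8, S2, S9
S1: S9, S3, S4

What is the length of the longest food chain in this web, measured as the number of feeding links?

One longest chain: S5 → S8 → S2 → S9 → S3 → S7.
It has 6 species and 5 links.

5 links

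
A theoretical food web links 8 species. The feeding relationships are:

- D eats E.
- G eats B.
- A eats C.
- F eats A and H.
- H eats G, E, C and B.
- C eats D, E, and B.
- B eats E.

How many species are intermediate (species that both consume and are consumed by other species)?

6

Intermediate species (has both prey and predators): D, B, C, G, A, H.
Count: 6.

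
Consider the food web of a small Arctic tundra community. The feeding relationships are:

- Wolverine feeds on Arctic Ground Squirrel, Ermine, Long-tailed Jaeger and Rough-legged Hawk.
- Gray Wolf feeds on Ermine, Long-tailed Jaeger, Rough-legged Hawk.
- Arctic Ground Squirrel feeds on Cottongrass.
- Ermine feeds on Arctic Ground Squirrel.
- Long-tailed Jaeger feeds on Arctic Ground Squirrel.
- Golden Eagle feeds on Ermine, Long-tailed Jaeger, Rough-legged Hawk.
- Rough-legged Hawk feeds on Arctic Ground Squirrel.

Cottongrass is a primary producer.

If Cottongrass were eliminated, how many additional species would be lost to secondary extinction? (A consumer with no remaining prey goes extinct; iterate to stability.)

Remove Cottongrass.
Round 1: Arctic Ground Squirrel (all prey gone) → extinct.
Round 2: Ermine (all prey gone), Long-tailed Jaeger (all prey gone), Rough-legged Hawk (all prey gone) → extinct.
Round 3: Gray Wolf (all prey gone), Golden Eagle (all prey gone), Wolverine (all prey gone) → extinct.
No further losses. Total secondary extinctions: 7.

7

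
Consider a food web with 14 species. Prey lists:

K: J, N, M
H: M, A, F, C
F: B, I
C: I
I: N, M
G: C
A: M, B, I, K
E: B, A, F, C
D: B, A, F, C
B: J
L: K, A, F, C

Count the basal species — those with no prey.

3

Basal species (no prey listed): J, N, M.
Count: 3.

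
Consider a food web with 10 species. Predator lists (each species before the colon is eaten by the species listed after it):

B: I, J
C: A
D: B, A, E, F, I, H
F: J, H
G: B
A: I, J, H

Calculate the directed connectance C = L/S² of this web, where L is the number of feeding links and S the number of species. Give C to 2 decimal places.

C = 0.15

The web has S = 10 species and L = 15 feeding links.
C = L / S² = 15 / 100 = 0.1500 ≈ 0.15.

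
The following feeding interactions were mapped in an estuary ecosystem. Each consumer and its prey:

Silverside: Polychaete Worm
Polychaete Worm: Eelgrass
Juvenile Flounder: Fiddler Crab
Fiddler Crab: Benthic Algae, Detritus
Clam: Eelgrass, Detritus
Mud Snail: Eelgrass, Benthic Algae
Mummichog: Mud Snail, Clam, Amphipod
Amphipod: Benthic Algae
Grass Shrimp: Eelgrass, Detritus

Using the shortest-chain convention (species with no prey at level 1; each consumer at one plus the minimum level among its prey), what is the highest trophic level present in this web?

Basal resources (level 1): Eelgrass, Benthic Algae, Detritus.
Following each consumer down to its lowest-level prey: Benthic Algae → Fiddler Crab → Juvenile Flounder (levels 1 through 3).
All prey of Juvenile Flounder (Fiddler Crab 2) are at level 2 or above, so Juvenile Flounder is at level 1 + 2 = 3.
Every consumer has at least one prey at level 2 or below, so none exceeds level 3.

3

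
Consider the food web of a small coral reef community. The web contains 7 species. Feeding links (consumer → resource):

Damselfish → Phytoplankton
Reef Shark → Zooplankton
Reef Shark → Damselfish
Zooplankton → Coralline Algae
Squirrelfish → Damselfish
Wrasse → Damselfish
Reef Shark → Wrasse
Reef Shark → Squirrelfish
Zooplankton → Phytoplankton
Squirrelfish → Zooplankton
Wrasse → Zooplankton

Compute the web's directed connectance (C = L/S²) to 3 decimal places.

C = 0.224

The web has S = 7 species and L = 11 feeding links.
C = L / S² = 11 / 49 = 0.2245 ≈ 0.224.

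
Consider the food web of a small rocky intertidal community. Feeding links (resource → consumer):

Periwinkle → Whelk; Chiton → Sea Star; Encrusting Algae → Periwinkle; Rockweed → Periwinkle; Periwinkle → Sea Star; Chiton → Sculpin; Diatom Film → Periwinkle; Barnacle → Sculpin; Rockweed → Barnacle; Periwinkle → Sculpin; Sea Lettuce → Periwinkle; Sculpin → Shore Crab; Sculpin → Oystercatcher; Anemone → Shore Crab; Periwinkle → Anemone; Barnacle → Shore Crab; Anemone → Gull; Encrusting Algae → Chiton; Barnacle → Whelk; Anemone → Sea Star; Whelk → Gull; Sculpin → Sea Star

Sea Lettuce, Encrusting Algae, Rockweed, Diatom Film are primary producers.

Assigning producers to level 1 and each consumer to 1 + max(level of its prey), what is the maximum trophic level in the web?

Producers (level 1): Sea Lettuce, Encrusting Algae, Rockweed, Diatom Film.
Rockweed → Barnacle → Sculpin → Oystercatcher gives Oystercatcher level 4.
No species has a prey at level 4, so no species reaches level 5.

4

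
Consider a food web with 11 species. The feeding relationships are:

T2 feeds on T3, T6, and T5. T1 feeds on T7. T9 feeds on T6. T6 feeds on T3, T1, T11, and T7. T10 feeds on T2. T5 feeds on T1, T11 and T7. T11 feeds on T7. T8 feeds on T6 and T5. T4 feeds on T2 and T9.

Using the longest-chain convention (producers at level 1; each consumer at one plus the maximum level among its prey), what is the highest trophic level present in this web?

Producers (level 1): T3, T7.
T7 → T11 → T5 → T2 → T10 gives T10 level 5.
No species has a prey at level 5, so no species reaches level 6.

5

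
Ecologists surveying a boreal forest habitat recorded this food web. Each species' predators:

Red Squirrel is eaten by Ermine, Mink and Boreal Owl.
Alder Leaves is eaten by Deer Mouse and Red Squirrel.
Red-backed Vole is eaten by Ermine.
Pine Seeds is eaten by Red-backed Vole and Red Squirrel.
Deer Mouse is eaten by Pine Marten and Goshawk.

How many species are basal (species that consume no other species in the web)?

2

Basal species (no prey listed): Pine Seeds, Alder Leaves.
Count: 2.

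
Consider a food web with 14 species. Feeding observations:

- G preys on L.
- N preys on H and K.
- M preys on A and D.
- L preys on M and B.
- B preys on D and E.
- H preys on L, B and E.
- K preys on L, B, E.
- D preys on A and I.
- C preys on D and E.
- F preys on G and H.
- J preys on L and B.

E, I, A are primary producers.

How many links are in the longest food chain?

5 links

One longest chain: I → D → M → L → G → F.
It has 6 species and 5 links.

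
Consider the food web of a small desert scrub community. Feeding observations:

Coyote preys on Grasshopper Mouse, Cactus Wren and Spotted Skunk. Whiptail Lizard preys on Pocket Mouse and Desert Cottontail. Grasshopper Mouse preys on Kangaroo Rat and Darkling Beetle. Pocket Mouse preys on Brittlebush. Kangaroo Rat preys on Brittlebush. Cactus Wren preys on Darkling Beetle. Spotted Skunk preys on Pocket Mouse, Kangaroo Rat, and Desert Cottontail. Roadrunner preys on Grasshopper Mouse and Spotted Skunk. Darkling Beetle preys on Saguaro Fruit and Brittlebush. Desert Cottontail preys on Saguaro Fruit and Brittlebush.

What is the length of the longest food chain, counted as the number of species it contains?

4 species

One longest chain: Brittlebush → Kangaroo Rat → Grasshopper Mouse → Coyote.
It has 4 species and 3 links.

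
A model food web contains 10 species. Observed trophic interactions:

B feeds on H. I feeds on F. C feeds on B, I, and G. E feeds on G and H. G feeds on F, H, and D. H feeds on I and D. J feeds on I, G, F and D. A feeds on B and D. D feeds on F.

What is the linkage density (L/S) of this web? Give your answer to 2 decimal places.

There are L = 19 links among S = 10 species.
L/S = 19/10 = 1.9000 ≈ 1.90.

L/S = 1.90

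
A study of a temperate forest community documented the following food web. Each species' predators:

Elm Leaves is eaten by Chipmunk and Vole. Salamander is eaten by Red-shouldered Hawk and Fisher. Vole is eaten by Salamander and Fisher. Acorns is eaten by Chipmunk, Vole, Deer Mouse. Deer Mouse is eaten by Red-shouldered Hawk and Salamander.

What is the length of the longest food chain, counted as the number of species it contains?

4 species

One longest chain: Acorns → Deer Mouse → Salamander → Red-shouldered Hawk.
It has 4 species and 3 links.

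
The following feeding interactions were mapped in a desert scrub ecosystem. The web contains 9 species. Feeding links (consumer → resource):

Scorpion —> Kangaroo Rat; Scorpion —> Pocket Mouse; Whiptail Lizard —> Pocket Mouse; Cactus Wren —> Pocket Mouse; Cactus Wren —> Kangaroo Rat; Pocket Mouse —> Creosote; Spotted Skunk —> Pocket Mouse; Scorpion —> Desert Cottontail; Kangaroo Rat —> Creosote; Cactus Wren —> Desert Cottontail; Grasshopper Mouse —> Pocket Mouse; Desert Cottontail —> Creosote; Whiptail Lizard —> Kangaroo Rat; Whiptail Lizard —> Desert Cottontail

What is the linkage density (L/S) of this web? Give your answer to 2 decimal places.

There are L = 14 links among S = 9 species.
L/S = 14/9 = 1.5556 ≈ 1.56.

L/S = 1.56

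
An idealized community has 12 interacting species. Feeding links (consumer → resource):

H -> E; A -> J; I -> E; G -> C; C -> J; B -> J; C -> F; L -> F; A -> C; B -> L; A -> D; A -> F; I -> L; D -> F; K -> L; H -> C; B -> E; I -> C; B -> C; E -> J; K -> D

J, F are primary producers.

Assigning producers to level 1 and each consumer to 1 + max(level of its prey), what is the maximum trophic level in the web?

3

Producers (level 1): J, F.
J → C → A gives A level 3.
No species has a prey at level 3, so no species reaches level 4.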